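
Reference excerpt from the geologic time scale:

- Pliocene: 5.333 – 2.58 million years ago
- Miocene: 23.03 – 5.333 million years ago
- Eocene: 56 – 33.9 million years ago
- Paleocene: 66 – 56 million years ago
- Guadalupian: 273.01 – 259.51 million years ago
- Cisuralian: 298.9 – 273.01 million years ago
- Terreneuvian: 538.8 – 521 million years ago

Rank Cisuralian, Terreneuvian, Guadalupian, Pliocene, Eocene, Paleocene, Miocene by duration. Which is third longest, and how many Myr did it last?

Durations: Cisuralian 25.89; Terreneuvian 17.8; Guadalupian 13.5; Pliocene 2.753; Eocene 22.1; Paleocene 10; Miocene 17.697 Myr.
Sorted longest-first: Cisuralian (25.89), Eocene (22.1), Terreneuvian (17.8), Miocene (17.697), Guadalupian (13.5), Paleocene (10), Pliocene (2.753).
The third longest is Terreneuvian at 17.8 Myr.

Terreneuvian, 17.8 million years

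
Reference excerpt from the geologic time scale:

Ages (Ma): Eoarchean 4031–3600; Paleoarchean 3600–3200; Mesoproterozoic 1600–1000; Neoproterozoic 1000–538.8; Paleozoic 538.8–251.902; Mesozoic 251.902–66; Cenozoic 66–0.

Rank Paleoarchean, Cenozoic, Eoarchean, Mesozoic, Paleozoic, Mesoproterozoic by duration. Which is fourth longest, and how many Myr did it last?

Paleozoic, 286.898 million years

Start − end for each: Paleoarchean 3600 − 3200 = 400; Cenozoic 66 − 0 = 66; Eoarchean 4031 − 3600 = 431; Mesozoic 251.902 − 66 = 185.902; Paleozoic 538.8 − 251.902 = 286.898; Mesoproterozoic 1600 − 1000 = 600.
Ranking these from longest: Mesoproterozoic > Eoarchean > Paleoarchean > Paleozoic > Mesozoic > Cenozoic.
Position 4 in that ranking is Paleozoic, which lasted 286.898 Myr.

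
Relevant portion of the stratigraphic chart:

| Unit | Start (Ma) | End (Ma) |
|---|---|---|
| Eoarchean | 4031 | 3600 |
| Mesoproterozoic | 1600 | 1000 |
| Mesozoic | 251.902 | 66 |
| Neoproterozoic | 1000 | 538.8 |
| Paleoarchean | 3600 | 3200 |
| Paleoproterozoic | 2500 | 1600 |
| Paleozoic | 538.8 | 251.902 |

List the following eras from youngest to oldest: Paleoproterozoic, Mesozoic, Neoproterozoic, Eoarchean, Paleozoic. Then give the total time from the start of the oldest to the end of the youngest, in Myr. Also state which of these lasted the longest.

From the excerpt: Paleoproterozoic 2500–1600; Mesozoic 251.902–66; Neoproterozoic 1000–538.8; Eoarchean 4031–3600; Paleozoic 538.8–251.902 (Ma).
Larger Ma is earlier, so the oldest is Eoarchean and the youngest is Mesozoic; youngest to oldest: Mesozoic, Paleozoic, Neoproterozoic, Paleoproterozoic, Eoarchean.
Oldest start 4031 minus youngest end 66 gives 3965 Myr overall.
Individual lengths (start − end): Paleozoic 286.898; Eoarchean 431; Neoproterozoic 461.2; Mesozoic 185.902; Paleoproterozoic 900. The largest is Paleoproterozoic at 900 Myr.

Mesozoic, Paleozoic, Neoproterozoic, Paleoproterozoic, Eoarchean; total span 3965 Myr; longest is Paleoproterozoic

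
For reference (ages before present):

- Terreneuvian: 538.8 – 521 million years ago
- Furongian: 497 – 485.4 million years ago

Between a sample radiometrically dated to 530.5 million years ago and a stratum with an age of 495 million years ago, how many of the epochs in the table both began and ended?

0

The older date is 530.5 Ma and the younger is 495 Ma.
No epoch both begins after 530.5 Ma and ends before 495 Ma, so the count is 0.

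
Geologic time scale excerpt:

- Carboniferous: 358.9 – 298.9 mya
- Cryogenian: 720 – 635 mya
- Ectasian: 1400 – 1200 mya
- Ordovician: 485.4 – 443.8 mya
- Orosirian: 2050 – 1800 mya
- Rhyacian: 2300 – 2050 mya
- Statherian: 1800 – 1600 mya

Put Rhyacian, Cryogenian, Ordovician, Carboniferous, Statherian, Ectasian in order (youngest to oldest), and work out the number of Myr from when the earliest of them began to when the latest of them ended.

Carboniferous, Ordovician, Cryogenian, Ectasian, Statherian, Rhyacian; total span 2001.1 Myr

Start ages (Ma): Rhyacian 2300, Statherian 1800, Ectasian 1400, Cryogenian 720, Ordovician 485.4, Carboniferous 358.9.
Ordered youngest to oldest: Carboniferous, Ordovician, Cryogenian, Ectasian, Statherian, Rhyacian.
Span = 2300 − 298.9 = 2001.1 Myr.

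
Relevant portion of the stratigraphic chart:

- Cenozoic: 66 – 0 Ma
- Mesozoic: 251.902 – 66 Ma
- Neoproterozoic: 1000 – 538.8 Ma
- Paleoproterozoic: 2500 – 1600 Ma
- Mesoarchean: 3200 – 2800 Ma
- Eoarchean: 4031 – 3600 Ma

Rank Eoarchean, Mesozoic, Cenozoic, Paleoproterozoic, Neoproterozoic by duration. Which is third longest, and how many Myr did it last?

Eoarchean, 431 million years

Start − end for each: Eoarchean 4031 − 3600 = 431; Mesozoic 251.902 − 66 = 185.902; Cenozoic 66 − 0 = 66; Paleoproterozoic 2500 − 1600 = 900; Neoproterozoic 1000 − 538.8 = 461.2.
Ranking these from longest: Paleoproterozoic > Neoproterozoic > Eoarchean > Mesozoic > Cenozoic.
Position 3 in that ranking is Eoarchean, which lasted 431 Myr.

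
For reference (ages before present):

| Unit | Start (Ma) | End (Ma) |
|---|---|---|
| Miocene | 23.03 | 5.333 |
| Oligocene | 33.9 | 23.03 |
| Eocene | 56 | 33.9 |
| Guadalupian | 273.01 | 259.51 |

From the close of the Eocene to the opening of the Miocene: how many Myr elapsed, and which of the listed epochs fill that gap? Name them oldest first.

10.87 million years; Oligocene

The Eocene closes at 33.9 Ma and the Miocene opens at 23.03 Ma, so the interval is 33.9 − 23.03 = 10.87 Myr.
An epoch fits inside if it starts at or after 33.9 Ma and ends at or before 23.03 Ma; oldest first that gives Oligocene.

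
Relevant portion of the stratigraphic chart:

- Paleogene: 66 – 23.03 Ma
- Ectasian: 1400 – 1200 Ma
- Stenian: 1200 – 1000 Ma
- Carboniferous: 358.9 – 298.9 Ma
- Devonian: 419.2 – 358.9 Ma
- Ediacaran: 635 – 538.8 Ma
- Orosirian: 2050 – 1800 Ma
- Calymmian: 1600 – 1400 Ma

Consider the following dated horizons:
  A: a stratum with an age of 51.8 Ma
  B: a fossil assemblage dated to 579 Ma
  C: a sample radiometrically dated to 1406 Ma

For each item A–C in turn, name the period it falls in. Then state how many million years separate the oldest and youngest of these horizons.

A: 51.8 Ma lies in 66–23.03 Ma, so Paleogene.
B: 579 Ma lies in 635–538.8 Ma, so Ediacaran.
C: 1406 Ma lies in 1600–1400 Ma, so Calymmian.
Oldest = 1406 Ma, youngest = 51.8 Ma → span 1354.2 Myr.

A — Paleogene; B — Ediacaran; C — Calymmian; span 1354.2 million years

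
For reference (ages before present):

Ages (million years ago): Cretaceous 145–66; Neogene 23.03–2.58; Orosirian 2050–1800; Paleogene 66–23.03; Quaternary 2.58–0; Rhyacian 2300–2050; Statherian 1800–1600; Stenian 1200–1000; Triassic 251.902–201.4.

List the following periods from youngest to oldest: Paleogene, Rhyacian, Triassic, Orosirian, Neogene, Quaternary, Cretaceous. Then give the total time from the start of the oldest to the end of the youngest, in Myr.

From the excerpt: Paleogene 66–23.03; Rhyacian 2300–2050; Triassic 251.902–201.4; Orosirian 2050–1800; Neogene 23.03–2.58; Quaternary 2.58–0; Cretaceous 145–66 (Ma).
Larger Ma is earlier, so the oldest is Rhyacian and the youngest is Quaternary; youngest to oldest: Quaternary, Neogene, Paleogene, Cretaceous, Triassic, Orosirian, Rhyacian.
Oldest start 2300 minus youngest end 0 gives 2300 Myr overall.

Quaternary → Neogene → Paleogene → Cretaceous → Triassic → Orosirian → Rhyacian; total span 2300 Myr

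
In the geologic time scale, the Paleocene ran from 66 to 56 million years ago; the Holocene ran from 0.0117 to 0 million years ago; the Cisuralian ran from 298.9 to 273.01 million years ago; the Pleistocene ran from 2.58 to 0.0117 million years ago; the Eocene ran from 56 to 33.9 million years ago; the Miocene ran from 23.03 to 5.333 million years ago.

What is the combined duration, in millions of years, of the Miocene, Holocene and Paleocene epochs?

Each duration: Miocene = 17.697; Holocene = 0.0117; Paleocene = 10.
Sum: 17.697 + 0.0117 + 10 = 27.7087 Myr.

27.7087 million years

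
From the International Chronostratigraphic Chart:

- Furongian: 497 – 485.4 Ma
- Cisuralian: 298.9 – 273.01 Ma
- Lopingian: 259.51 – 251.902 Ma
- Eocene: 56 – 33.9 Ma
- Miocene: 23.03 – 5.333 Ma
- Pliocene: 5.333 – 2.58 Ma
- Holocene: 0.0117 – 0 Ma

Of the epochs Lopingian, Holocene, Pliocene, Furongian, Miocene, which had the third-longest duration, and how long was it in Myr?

Lopingian, 7.608 million years

Durations: Lopingian 7.608; Holocene 0.0117; Pliocene 2.753; Furongian 11.6; Miocene 17.697 Myr.
Sorted longest-first: Miocene (17.697), Furongian (11.6), Lopingian (7.608), Pliocene (2.753), Holocene (0.0117).
The third longest is Lopingian at 7.608 Myr.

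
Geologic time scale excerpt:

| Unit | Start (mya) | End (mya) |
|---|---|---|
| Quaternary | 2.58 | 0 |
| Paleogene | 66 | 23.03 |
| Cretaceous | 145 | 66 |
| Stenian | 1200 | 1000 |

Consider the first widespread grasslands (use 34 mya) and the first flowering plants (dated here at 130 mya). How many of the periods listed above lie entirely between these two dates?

0

Checking each listed span, none has both start < 130 Ma and end > 34 Ma — every period straddles one of the two dates or lies outside them — so the count is 0.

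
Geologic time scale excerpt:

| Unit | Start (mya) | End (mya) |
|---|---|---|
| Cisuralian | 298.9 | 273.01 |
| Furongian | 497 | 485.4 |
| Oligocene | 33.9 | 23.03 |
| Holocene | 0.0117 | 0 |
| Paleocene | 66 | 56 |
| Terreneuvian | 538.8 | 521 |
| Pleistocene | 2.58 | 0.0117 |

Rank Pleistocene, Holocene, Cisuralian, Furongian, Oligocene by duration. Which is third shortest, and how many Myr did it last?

Start − end for each: Pleistocene 2.58 − 0.0117 = 2.5683; Holocene 0.0117 − 0 = 0.0117; Cisuralian 298.9 − 273.01 = 25.89; Furongian 497 − 485.4 = 11.6; Oligocene 33.9 − 23.03 = 10.87.
Ranking these from shortest: Holocene < Pleistocene < Oligocene < Furongian < Cisuralian.
Position 3 in that ranking is Oligocene, which lasted 10.87 Myr.

Oligocene, 10.87 million years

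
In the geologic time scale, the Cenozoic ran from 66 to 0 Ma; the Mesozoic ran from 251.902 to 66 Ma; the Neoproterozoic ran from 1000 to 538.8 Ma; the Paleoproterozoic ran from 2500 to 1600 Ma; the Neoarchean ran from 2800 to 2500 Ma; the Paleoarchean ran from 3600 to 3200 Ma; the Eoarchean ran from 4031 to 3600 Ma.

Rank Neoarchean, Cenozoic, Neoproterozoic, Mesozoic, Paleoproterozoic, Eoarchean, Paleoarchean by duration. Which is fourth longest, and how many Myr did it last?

Start − end for each: Neoarchean 2800 − 2500 = 300; Cenozoic 66 − 0 = 66; Neoproterozoic 1000 − 538.8 = 461.2; Mesozoic 251.902 − 66 = 185.902; Paleoproterozoic 2500 − 1600 = 900; Eoarchean 4031 − 3600 = 431; Paleoarchean 3600 − 3200 = 400.
Ranking these from longest: Paleoproterozoic > Neoproterozoic > Eoarchean > Paleoarchean > Neoarchean > Mesozoic > Cenozoic.
Position 4 in that ranking is Paleoarchean, which lasted 400 Myr.

Paleoarchean, 400 million years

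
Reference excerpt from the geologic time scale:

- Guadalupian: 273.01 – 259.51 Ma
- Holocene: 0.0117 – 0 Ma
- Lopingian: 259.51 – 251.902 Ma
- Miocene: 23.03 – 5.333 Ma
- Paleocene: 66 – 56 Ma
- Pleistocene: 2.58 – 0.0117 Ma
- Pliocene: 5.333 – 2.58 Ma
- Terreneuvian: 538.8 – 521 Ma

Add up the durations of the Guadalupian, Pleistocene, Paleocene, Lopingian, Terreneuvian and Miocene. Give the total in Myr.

69.1733 million years

Each duration: Guadalupian = 13.5; Pleistocene = 2.5683; Paleocene = 10; Lopingian = 7.608; Terreneuvian = 17.8; Miocene = 17.697.
Sum: 13.5 + 2.5683 + 10 + 7.608 + 17.8 + 17.697 = 69.1733 Myr.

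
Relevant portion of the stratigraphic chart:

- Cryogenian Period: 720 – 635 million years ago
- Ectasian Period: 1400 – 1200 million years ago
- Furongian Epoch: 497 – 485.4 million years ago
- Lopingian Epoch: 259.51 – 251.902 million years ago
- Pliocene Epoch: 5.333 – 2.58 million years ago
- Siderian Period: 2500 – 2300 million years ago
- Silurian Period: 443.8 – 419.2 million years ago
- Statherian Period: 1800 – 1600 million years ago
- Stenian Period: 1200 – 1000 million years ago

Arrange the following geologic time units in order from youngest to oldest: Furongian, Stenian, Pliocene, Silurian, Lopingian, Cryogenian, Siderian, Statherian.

Pliocene, Lopingian, Silurian, Furongian, Cryogenian, Stenian, Statherian, Siderian

The oldest of these is Siderian (starts 2500 Ma) and the youngest is Pliocene (ends 2.58 Ma).
In between, by decreasing start age: Statherian (1800), Stenian (1200), Cryogenian (720), Furongian (497), Silurian (443.8), Lopingian (259.51).
Listing youngest first means reversing that sequence.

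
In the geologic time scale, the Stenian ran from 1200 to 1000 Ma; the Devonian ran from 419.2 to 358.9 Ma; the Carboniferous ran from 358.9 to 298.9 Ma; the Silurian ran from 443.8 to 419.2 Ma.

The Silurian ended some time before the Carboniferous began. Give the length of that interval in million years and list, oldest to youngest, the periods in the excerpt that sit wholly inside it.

End of Silurian = 419.2 Ma; start of Carboniferous = 358.9 Ma.
Gap = 419.2 − 358.9 = 60.3 Myr.
Periods wholly inside 419.2–358.9 Ma: Devonian (419.2–358.9).

60.3 million years; Devonian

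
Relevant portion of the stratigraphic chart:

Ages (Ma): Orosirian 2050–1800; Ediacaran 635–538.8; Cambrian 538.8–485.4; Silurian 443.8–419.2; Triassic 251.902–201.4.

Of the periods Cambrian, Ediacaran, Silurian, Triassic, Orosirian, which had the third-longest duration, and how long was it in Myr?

Cambrian, 53.4 million years

Start − end for each: Cambrian 538.8 − 485.4 = 53.4; Ediacaran 635 − 538.8 = 96.2; Silurian 443.8 − 419.2 = 24.6; Triassic 251.902 − 201.4 = 50.502; Orosirian 2050 − 1800 = 250.
Ranking these from longest: Orosirian > Ediacaran > Cambrian > Triassic > Silurian.
Position 3 in that ranking is Cambrian, which lasted 53.4 Myr.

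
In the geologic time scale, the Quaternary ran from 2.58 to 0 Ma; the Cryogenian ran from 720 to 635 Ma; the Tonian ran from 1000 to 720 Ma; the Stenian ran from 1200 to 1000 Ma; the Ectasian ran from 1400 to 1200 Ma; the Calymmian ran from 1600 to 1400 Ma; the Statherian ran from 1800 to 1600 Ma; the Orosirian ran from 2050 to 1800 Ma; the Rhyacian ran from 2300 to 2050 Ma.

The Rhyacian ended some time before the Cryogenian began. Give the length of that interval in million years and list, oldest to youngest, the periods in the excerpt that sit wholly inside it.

1330 million years; Orosirian, Statherian, Calymmian, Ectasian, Stenian, Tonian

End of Rhyacian = 2050 Ma; start of Cryogenian = 720 Ma.
Gap = 2050 − 720 = 1330 Myr.
Periods wholly inside 2050–720 Ma: Orosirian (2050–1800), Statherian (1800–1600), Calymmian (1600–1400), Ectasian (1400–1200), Stenian (1200–1000), Tonian (1000–720).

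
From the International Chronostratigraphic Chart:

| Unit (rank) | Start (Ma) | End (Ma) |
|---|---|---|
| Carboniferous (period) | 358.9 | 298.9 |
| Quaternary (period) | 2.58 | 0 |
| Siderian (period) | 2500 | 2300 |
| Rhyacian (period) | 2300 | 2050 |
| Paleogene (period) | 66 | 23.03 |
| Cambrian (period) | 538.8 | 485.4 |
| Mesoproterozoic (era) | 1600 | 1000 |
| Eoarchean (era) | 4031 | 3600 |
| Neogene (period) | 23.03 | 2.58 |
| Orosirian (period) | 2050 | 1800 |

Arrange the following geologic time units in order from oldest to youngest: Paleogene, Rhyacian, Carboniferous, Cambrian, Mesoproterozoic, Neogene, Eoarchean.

Eoarchean, Rhyacian, Mesoproterozoic, Cambrian, Carboniferous, Paleogene, Neogene

Sorting by start age (descending Ma, since larger Ma = older): Eoarchean start 4031, Rhyacian start 2300, Mesoproterozoic start 1600, Cambrian start 538.8, Carboniferous start 358.9, Paleogene start 66, Neogene start 23.03.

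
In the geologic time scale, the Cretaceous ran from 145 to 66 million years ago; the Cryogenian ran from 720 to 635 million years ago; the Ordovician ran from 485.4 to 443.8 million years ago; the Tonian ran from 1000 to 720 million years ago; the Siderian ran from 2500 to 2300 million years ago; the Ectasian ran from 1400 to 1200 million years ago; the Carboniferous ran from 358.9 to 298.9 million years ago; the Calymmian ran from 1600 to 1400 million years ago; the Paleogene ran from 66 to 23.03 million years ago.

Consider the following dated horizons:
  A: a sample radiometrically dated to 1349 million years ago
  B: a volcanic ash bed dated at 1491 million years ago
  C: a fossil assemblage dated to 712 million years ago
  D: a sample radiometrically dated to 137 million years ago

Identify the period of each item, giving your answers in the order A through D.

Match each age against the start–end ranges in the excerpt: A = 1349 Ma → Ectasian (1400–1200); B = 1491 Ma → Calymmian (1600–1400); C = 712 Ma → Cryogenian (720–635); D = 137 Ma → Cretaceous (145–66).

A — Ectasian; B — Calymmian; C — Cryogenian; D — Cretaceous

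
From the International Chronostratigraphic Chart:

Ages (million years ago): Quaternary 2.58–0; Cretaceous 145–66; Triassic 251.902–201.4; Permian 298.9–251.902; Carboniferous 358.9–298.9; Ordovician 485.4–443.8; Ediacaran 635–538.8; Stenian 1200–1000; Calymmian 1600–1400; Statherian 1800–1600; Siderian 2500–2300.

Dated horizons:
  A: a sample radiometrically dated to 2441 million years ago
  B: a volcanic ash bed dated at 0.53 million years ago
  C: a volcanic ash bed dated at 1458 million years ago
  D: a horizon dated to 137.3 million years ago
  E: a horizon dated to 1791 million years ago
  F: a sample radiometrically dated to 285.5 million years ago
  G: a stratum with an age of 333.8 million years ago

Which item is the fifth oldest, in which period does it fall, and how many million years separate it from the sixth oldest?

F, in the Permian; 148.2 million years to D

Sorted oldest-first by Ma: A (2441), E (1791), C (1458), G (333.8), F (285.5), D (137.3), B (0.53).
The fifth oldest is F at 285.5 Ma, which lies in 298.9–251.902 Ma: the Permian.
The sixth oldest is D at 137.3 Ma; separation = |285.5 − 137.3| = 148.2 Myr.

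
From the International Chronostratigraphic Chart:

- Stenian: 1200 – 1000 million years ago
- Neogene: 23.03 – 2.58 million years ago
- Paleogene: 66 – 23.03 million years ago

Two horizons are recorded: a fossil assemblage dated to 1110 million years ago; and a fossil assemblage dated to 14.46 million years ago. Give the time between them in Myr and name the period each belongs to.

Elapsed time: 1110 − 14.46 = 1095.54 Myr.
1110 Ma lies within 1200–1000 Ma: Stenian.
14.46 Ma lies within 23.03–2.58 Ma: Neogene.

1095.54 million years apart; the first in the Stenian, the second in the Neogene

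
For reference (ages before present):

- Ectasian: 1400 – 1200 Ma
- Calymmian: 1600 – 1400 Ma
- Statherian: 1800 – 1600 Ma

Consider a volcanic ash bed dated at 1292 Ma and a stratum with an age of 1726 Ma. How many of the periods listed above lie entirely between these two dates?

1726 Ma sits inside the Statherian (1800–1600) and 1292 Ma inside the Ectasian (1400–1200); neither of those is wholly between the two dates.
The listed periods lying completely between them are Calymmian — 1 in all.

1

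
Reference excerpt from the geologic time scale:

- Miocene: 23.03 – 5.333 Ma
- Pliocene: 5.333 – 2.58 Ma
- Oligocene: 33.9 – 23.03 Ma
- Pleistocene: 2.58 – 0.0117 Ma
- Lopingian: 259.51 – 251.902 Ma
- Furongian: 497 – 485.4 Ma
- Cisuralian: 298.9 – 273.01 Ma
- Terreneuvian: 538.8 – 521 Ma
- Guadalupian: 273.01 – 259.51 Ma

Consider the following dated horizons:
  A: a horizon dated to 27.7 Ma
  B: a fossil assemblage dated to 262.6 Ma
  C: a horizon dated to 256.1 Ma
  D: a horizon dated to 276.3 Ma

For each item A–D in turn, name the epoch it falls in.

A — Oligocene; B — Guadalupian; C — Lopingian; D — Cisuralian

Match each age against the start–end ranges in the excerpt: A = 27.7 Ma → Oligocene (33.9–23.03); B = 262.6 Ma → Guadalupian (273.01–259.51); C = 256.1 Ma → Lopingian (259.51–251.902); D = 276.3 Ma → Cisuralian (298.9–273.01).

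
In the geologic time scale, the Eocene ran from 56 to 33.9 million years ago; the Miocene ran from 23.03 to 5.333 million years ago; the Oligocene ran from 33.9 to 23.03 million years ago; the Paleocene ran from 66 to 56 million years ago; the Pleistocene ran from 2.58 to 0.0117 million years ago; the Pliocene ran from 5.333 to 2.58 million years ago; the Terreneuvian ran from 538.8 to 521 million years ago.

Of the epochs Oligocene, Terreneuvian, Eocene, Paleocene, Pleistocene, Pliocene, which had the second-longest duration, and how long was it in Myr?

Start − end for each: Oligocene 33.9 − 23.03 = 10.87; Terreneuvian 538.8 − 521 = 17.8; Eocene 56 − 33.9 = 22.1; Paleocene 66 − 56 = 10; Pleistocene 2.58 − 0.0117 = 2.5683; Pliocene 5.333 − 2.58 = 2.753.
Ranking these from longest: Eocene > Terreneuvian > Oligocene > Paleocene > Pliocene > Pleistocene.
Position 2 in that ranking is Terreneuvian, which lasted 17.8 Myr.

Terreneuvian, 17.8 million years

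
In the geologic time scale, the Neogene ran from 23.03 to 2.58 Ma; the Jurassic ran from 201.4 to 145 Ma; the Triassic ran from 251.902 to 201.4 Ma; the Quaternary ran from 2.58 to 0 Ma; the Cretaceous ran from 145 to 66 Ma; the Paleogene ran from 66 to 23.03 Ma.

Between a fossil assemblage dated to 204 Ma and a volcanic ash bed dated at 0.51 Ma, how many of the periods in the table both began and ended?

4

The older date is 204 Ma and the younger is 0.51 Ma.
Periods with start < 204 and end > 0.51 Ma: Jurassic (201.4–145), Cretaceous (145–66), Paleogene (66–23.03), Neogene (23.03–2.58).
That is 4 complete periods.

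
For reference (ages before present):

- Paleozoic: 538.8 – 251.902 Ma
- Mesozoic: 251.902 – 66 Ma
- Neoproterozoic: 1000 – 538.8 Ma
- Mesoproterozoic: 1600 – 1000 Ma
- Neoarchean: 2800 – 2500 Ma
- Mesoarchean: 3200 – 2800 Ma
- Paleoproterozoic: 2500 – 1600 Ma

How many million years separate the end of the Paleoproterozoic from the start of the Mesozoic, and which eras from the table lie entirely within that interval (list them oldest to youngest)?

1348.098 million years; Mesoproterozoic, Neoproterozoic, Paleozoic

End of Paleoproterozoic = 1600 Ma; start of Mesozoic = 251.902 Ma.
Gap = 1600 − 251.902 = 1348.098 Myr.
Eras wholly inside 1600–251.902 Ma: Mesoproterozoic (1600–1000), Neoproterozoic (1000–538.8), Paleozoic (538.8–251.902).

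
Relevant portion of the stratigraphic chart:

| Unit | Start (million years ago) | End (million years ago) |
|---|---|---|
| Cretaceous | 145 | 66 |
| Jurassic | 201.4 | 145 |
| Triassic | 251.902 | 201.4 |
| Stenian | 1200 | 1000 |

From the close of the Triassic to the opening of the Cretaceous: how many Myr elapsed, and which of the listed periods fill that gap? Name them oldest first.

56.4 million years; Jurassic

End of Triassic = 201.4 Ma; start of Cretaceous = 145 Ma.
Gap = 201.4 − 145 = 56.4 Myr.
Periods wholly inside 201.4–145 Ma: Jurassic (201.4–145).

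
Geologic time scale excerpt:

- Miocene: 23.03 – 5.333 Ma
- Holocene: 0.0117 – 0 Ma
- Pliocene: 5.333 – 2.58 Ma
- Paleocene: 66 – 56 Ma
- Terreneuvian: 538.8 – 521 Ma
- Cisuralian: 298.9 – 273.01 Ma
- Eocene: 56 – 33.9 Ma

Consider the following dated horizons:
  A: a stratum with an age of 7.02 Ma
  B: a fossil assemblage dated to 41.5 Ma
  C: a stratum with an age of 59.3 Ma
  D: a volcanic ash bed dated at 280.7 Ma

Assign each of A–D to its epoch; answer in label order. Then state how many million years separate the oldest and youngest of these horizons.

A: 7.02 Ma lies in 23.03–5.333 Ma, so Miocene.
B: 41.5 Ma lies in 56–33.9 Ma, so Eocene.
C: 59.3 Ma lies in 66–56 Ma, so Paleocene.
D: 280.7 Ma lies in 298.9–273.01 Ma, so Cisuralian.
Oldest = 280.7 Ma, youngest = 7.02 Ma → span 273.68 Myr.

A — Miocene; B — Eocene; C — Paleocene; D — Cisuralian; span 273.68 million years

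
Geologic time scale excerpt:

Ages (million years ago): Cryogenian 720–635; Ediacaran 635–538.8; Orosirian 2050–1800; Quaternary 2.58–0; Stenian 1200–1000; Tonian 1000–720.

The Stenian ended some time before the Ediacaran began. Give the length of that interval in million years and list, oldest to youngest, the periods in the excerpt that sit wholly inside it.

End of Stenian = 1000 Ma; start of Ediacaran = 635 Ma.
Gap = 1000 − 635 = 365 Myr.
Periods wholly inside 1000–635 Ma: Tonian (1000–720), Cryogenian (720–635).

365 million years; Tonian, Cryogenian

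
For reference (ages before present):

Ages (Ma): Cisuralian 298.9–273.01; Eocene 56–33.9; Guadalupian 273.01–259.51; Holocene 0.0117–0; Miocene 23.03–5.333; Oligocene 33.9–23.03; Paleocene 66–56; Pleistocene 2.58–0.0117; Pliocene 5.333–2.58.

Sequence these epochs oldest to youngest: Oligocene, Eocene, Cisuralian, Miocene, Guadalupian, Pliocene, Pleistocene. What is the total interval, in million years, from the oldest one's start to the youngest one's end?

From the excerpt: Oligocene 33.9–23.03; Eocene 56–33.9; Cisuralian 298.9–273.01; Miocene 23.03–5.333; Guadalupian 273.01–259.51; Pliocene 5.333–2.58; Pleistocene 2.58–0.0117 (Ma).
Larger Ma is earlier, so the oldest is Cisuralian and the youngest is Pleistocene; oldest to youngest: Cisuralian, Guadalupian, Eocene, Oligocene, Miocene, Pliocene, Pleistocene.
Oldest start 298.9 minus youngest end 0.0117 gives 298.8883 Myr overall.

Cisuralian, Guadalupian, Eocene, Oligocene, Miocene, Pliocene, Pleistocene; total span 298.8883 Myr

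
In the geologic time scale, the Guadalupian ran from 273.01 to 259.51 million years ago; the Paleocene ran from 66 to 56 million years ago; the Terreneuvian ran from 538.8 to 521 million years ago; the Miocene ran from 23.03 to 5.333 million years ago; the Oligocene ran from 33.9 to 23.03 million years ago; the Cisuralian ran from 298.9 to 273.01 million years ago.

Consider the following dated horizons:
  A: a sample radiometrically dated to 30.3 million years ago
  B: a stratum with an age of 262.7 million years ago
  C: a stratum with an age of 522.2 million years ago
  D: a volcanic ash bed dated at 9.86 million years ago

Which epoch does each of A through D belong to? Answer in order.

A: 30.3 Ma lies in 33.9–23.03 Ma, so Oligocene.
B: 262.7 Ma lies in 273.01–259.51 Ma, so Guadalupian.
C: 522.2 Ma lies in 538.8–521 Ma, so Terreneuvian.
D: 9.86 Ma lies in 23.03–5.333 Ma, so Miocene.

A — Oligocene; B — Guadalupian; C — Terreneuvian; D — Miocene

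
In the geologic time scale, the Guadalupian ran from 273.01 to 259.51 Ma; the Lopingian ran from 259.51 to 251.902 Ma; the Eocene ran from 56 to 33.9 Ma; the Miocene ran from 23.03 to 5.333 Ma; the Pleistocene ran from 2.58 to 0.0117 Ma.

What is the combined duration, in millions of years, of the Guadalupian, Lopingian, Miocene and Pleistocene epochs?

41.3733 million years

Each duration: Guadalupian = 13.5; Lopingian = 7.608; Miocene = 17.697; Pleistocene = 2.5683.
Sum: 13.5 + 7.608 + 17.697 + 2.5683 = 41.3733 Myr.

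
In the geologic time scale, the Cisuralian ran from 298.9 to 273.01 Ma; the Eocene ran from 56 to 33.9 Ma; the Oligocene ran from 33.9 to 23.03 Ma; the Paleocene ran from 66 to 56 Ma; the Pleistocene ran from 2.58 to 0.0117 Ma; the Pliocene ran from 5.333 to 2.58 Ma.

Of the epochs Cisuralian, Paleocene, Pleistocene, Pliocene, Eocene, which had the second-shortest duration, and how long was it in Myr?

Start − end for each: Cisuralian 298.9 − 273.01 = 25.89; Paleocene 66 − 56 = 10; Pleistocene 2.58 − 0.0117 = 2.5683; Pliocene 5.333 − 2.58 = 2.753; Eocene 56 − 33.9 = 22.1.
Ranking these from shortest: Pleistocene < Pliocene < Paleocene < Eocene < Cisuralian.
Position 2 in that ranking is Pliocene, which lasted 2.753 Myr.

Pliocene, 2.753 million years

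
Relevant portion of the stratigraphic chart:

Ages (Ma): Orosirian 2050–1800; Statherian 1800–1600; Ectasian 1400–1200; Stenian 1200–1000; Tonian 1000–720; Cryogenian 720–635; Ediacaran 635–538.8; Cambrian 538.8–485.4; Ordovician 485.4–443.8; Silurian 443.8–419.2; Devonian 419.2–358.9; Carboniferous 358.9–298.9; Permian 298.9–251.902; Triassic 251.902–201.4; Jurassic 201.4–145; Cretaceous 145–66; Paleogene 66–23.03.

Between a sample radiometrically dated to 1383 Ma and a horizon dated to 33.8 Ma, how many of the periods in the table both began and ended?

1383 Ma sits inside the Ectasian (1400–1200) and 33.8 Ma inside the Paleogene (66–23.03); neither of those is wholly between the two dates.
The listed periods lying completely between them are Stenian, Tonian, Cryogenian, Ediacaran, Cambrian, Ordovician, Silurian, Devonian, Carboniferous, Permian, Triassic, Jurassic, Cretaceous — 13 in all.

13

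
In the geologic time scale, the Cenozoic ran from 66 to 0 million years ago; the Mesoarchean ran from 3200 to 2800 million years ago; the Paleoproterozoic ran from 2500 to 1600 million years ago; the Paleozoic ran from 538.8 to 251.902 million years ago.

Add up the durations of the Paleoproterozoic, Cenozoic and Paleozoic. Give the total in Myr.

1252.898 million years

Duration is start − end for each: (2500 − 1600) + (66 − 0) + (538.8 − 251.902).
That is 900 + 66 + 286.898, which totals 1252.898 million years.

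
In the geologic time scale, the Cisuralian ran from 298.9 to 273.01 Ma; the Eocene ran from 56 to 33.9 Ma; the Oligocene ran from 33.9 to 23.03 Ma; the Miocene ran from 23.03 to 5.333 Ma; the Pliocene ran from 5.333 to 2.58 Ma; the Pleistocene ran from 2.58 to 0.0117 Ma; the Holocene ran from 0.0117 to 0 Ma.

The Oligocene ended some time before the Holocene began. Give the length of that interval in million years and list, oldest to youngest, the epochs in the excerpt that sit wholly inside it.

23.0183 million years; Miocene, Pliocene, Pleistocene

End of Oligocene = 23.03 Ma; start of Holocene = 0.0117 Ma.
Gap = 23.03 − 0.0117 = 23.0183 Myr.
Epochs wholly inside 23.03–0.0117 Ma: Miocene (23.03–5.333), Pliocene (5.333–2.58), Pleistocene (2.58–0.0117).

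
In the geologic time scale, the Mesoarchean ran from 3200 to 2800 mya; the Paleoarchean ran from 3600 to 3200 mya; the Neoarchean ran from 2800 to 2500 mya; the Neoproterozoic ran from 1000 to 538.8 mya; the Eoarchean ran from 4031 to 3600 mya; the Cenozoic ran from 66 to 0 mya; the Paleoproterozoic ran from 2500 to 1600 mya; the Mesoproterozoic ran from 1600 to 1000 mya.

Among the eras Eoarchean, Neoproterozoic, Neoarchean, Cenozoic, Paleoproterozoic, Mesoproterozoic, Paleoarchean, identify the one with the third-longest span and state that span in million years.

Start − end for each: Eoarchean 4031 − 3600 = 431; Neoproterozoic 1000 − 538.8 = 461.2; Neoarchean 2800 − 2500 = 300; Cenozoic 66 − 0 = 66; Paleoproterozoic 2500 − 1600 = 900; Mesoproterozoic 1600 − 1000 = 600; Paleoarchean 3600 − 3200 = 400.
Ranking these from longest: Paleoproterozoic > Mesoproterozoic > Neoproterozoic > Eoarchean > Paleoarchean > Neoarchean > Cenozoic.
Position 3 in that ranking is Neoproterozoic, which lasted 461.2 Myr.

Neoproterozoic, 461.2 million years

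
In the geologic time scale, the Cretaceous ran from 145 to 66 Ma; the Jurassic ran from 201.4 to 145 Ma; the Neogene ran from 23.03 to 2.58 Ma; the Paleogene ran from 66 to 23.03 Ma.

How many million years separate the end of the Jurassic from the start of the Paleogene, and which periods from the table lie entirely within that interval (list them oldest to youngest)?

79 million years; Cretaceous

The Jurassic closes at 145 Ma and the Paleogene opens at 66 Ma, so the interval is 145 − 66 = 79 Myr.
A period fits inside if it starts at or after 145 Ma and ends at or before 66 Ma; oldest first that gives Cretaceous.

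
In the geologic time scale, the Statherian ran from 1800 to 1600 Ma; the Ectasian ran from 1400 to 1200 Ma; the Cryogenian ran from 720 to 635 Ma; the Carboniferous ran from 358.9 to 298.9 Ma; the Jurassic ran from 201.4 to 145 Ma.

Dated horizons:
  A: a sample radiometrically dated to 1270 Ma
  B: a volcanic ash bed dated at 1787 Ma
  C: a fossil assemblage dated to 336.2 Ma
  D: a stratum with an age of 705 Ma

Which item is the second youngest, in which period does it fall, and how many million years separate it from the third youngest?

D, in the Cryogenian; 565 million years to A

Sorted youngest-first by Ma: C (336.2), D (705), A (1270), B (1787).
The second youngest is D at 705 Ma, which lies in 720–635 Ma: the Cryogenian.
The third youngest is A at 1270 Ma; separation = |705 − 1270| = 565 Myr.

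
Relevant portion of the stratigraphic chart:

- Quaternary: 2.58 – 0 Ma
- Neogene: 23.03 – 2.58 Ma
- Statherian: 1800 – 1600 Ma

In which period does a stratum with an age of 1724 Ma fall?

1724 Ma lies between 1800 and 1600 Ma, so it falls in the Statherian.

Statherian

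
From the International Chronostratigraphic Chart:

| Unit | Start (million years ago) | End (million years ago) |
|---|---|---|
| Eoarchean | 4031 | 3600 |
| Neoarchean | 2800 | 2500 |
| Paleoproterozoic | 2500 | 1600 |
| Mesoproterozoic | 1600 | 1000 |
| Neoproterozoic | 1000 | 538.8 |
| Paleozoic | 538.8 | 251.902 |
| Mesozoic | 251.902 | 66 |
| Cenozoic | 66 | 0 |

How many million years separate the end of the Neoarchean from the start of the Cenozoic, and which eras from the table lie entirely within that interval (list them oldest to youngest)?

2434 million years; Paleoproterozoic, Mesoproterozoic, Neoproterozoic, Paleozoic, Mesozoic

End of Neoarchean = 2500 Ma; start of Cenozoic = 66 Ma.
Gap = 2500 − 66 = 2434 Myr.
Eras wholly inside 2500–66 Ma: Paleoproterozoic (2500–1600), Mesoproterozoic (1600–1000), Neoproterozoic (1000–538.8), Paleozoic (538.8–251.902), Mesozoic (251.902–66).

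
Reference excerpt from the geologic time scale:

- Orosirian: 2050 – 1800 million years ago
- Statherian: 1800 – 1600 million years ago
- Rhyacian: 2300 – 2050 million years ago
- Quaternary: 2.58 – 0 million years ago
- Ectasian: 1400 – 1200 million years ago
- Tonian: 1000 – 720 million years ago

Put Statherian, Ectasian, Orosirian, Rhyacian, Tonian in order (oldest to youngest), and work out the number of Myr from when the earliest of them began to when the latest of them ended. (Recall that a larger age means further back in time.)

Rhyacian → Orosirian → Statherian → Ectasian → Tonian; total span 1580 Myr

From the excerpt: Statherian 1800–1600; Ectasian 1400–1200; Orosirian 2050–1800; Rhyacian 2300–2050; Tonian 1000–720 (Ma).
Larger Ma is earlier, so the oldest is Rhyacian and the youngest is Tonian; oldest to youngest: Rhyacian, Orosirian, Statherian, Ectasian, Tonian.
Oldest start 2300 minus youngest end 720 gives 1580 Myr overall.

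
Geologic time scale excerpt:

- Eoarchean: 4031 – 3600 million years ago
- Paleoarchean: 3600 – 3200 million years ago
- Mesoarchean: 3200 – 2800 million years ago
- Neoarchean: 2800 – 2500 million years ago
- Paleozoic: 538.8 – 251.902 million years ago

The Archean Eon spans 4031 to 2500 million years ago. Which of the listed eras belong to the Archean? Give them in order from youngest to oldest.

Neoarchean, Mesoarchean, Paleoarchean, Eoarchean

Eras with both bounds inside 4031–2500 Ma: Neoarchean (2800–2500), Mesoarchean (3200–2800), Paleoarchean (3600–3200), Eoarchean (4031–3600).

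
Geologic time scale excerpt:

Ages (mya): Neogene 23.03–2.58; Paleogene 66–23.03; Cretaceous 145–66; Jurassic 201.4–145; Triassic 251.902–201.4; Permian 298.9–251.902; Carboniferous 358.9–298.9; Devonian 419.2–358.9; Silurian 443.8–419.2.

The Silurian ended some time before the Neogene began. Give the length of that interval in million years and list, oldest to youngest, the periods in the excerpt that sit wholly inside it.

396.17 million years; Devonian, Carboniferous, Permian, Triassic, Jurassic, Cretaceous, Paleogene

End of Silurian = 419.2 Ma; start of Neogene = 23.03 Ma.
Gap = 419.2 − 23.03 = 396.17 Myr.
Periods wholly inside 419.2–23.03 Ma: Devonian (419.2–358.9), Carboniferous (358.9–298.9), Permian (298.9–251.902), Triassic (251.902–201.4), Jurassic (201.4–145), Cretaceous (145–66), Paleogene (66–23.03).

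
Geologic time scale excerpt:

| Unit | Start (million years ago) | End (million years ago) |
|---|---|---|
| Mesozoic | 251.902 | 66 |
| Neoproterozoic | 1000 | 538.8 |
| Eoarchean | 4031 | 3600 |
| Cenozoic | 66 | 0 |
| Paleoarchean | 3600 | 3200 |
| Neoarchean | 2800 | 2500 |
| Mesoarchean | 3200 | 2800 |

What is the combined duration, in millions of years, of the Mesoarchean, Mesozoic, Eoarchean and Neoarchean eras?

1316.902 million years

Each duration: Mesoarchean = 400; Mesozoic = 185.902; Eoarchean = 431; Neoarchean = 300.
Sum: 400 + 185.902 + 431 + 300 = 1316.902 Myr.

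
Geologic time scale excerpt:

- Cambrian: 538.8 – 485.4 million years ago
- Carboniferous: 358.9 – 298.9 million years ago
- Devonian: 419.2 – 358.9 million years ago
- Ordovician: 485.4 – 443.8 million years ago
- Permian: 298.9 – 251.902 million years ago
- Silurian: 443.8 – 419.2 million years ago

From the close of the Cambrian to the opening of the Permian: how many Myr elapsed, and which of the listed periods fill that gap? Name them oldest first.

186.5 million years; Ordovician, Silurian, Devonian, Carboniferous

End of Cambrian = 485.4 Ma; start of Permian = 298.9 Ma.
Gap = 485.4 − 298.9 = 186.5 Myr.
Periods wholly inside 485.4–298.9 Ma: Ordovician (485.4–443.8), Silurian (443.8–419.2), Devonian (419.2–358.9), Carboniferous (358.9–298.9).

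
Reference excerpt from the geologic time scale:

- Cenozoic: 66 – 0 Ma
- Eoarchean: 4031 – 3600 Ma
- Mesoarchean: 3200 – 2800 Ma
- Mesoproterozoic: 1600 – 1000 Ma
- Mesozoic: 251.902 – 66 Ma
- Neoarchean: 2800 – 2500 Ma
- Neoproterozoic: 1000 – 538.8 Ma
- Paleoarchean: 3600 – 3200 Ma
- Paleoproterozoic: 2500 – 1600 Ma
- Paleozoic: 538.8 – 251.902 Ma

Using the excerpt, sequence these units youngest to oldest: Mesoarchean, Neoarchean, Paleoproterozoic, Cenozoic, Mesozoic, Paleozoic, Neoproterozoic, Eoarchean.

Cenozoic, Mesozoic, Paleozoic, Neoproterozoic, Paleoproterozoic, Neoarchean, Mesoarchean, Eoarchean

Sorting by start age (ascending Ma, since larger Ma = older): Cenozoic start 66, Mesozoic start 251.902, Paleozoic start 538.8, Neoproterozoic start 1000, Paleoproterozoic start 2500, Neoarchean start 2800, Mesoarchean start 3200, Eoarchean start 4031.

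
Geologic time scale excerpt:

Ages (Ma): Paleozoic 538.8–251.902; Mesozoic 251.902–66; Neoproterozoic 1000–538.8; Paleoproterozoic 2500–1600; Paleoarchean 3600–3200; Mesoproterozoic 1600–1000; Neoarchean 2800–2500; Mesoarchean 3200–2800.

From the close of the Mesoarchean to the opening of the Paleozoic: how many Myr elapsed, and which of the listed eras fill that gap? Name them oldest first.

The Mesoarchean closes at 2800 Ma and the Paleozoic opens at 538.8 Ma, so the interval is 2800 − 538.8 = 2261.2 Myr.
An era fits inside if it starts at or after 2800 Ma and ends at or before 538.8 Ma; oldest first that gives Neoarchean, Paleoproterozoic, Mesoproterozoic, Neoproterozoic.

2261.2 million years; Neoarchean, Paleoproterozoic, Mesoproterozoic, Neoproterozoic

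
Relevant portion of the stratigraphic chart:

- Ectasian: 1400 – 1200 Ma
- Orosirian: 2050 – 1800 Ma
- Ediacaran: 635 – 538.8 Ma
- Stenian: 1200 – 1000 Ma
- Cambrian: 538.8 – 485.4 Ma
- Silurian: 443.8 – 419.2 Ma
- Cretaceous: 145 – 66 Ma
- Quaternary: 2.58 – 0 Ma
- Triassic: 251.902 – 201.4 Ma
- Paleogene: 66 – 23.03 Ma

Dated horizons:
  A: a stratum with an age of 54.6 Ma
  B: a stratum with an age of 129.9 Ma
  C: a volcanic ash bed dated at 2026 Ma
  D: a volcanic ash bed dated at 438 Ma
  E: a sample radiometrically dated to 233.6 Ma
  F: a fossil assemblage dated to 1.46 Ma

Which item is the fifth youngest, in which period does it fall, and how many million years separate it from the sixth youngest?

D, in the Silurian; 1588 million years to C

Smaller Ma means younger, so youngest first: F 1.46 < A 54.6 < B 129.9 < E 233.6 < D 438 < C 2026.
Counting 5 along gives D (438 Ma); the excerpt puts that inside the Silurian, 443.8–419.2 Ma.
Next in line is C (2026 Ma), and 2026 − 438 = 1588 Myr.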